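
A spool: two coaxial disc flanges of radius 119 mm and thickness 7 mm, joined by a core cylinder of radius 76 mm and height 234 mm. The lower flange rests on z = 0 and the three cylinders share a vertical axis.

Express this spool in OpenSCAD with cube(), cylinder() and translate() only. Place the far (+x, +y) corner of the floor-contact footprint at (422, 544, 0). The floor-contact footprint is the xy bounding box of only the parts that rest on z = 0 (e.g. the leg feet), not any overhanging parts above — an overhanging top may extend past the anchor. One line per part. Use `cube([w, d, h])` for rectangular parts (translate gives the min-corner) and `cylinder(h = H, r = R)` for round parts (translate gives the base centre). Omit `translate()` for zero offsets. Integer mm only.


translate([303, 425, 0]) cylinder(h = 7, r = 119);
translate([303, 425, 7]) cylinder(h = 234, r = 76);
translate([303, 425, 241]) cylinder(h = 7, r = 119);


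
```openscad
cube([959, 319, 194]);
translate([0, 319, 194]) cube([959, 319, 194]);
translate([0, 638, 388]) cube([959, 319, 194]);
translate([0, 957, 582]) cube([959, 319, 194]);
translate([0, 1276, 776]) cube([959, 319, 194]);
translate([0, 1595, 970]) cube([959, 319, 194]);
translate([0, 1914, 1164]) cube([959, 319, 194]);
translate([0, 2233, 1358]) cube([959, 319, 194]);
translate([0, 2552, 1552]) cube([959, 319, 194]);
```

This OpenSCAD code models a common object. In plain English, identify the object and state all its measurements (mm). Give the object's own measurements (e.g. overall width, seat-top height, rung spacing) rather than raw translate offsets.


A straight staircase of 9 solid steps. Each step is 959 mm wide (x), 319 mm deep (y, the going) and 194 mm tall (the rise). The first step rests on the floor; each subsequent step sits one going further in +y and one rise higher in +z, directly behind and above the previous step with no overlap.


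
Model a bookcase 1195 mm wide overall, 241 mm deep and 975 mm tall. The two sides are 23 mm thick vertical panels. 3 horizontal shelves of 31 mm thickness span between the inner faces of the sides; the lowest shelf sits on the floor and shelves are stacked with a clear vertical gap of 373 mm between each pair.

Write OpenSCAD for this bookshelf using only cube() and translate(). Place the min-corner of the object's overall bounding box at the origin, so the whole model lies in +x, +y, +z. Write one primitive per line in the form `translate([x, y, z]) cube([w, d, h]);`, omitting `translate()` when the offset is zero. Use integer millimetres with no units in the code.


cube([23, 241, 975]);
translate([1172, 0, 0]) cube([23, 241, 975]);
translate([23, 0, 0]) cube([1149, 241, 31]);
translate([23, 0, 404]) cube([1149, 241, 31]);
translate([23, 0, 808]) cube([1149, 241, 31]);


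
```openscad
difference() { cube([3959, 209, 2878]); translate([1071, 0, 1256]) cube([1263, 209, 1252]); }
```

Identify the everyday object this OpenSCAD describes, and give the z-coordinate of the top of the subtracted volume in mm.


A wall with a window opening. The window head height is 2508 mm.

A wall with a rectangular opening subtracted — a window. Sill at z = 1256, opening 1252 mm tall, so the head is at 1256 + 1252 = 2508 mm.


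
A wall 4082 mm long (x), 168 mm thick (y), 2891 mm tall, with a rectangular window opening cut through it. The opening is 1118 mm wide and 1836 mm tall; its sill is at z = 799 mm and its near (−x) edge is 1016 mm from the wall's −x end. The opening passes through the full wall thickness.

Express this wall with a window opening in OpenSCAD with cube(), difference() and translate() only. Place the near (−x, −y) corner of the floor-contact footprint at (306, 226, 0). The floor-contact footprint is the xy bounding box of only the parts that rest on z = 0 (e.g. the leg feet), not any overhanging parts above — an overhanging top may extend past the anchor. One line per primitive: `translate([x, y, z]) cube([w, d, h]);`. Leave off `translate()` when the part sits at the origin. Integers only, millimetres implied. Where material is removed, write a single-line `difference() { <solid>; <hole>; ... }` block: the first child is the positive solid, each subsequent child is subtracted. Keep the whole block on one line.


difference() { translate([306, 226, 0]) cube([4082, 168, 2891]); translate([1322, 226, 799]) cube([1118, 168, 1836]); }


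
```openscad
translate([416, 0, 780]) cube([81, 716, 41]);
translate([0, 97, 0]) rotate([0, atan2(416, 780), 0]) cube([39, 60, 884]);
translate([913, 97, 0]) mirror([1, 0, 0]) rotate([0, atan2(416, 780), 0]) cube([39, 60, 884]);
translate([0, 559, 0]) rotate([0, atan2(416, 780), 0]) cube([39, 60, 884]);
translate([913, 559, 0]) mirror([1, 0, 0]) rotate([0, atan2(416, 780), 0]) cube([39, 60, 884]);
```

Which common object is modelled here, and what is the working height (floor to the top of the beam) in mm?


A sawhorse. The overall height is 821 mm.

A beam across two mirrored pairs of raked legs — a sawhorse. The beam's underside is at z = 780 (matching the legs' vertical rise in atan2(416, 780)) and the beam is 41 mm tall, so its top is at 780 + 41 = 821 mm. The raked legs top out at the beam's underside, so that is the highest point.


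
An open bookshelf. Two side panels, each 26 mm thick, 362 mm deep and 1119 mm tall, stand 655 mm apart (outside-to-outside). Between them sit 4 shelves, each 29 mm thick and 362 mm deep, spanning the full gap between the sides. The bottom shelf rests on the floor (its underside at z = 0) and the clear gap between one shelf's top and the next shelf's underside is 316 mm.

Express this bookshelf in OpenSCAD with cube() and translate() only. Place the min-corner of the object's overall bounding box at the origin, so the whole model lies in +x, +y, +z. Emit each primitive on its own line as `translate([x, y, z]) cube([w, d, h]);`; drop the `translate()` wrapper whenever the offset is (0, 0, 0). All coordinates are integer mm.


cube([26, 362, 1119]);
translate([629, 0, 0]) cube([26, 362, 1119]);
translate([26, 0, 0]) cube([603, 362, 29]);
translate([26, 0, 345]) cube([603, 362, 29]);
translate([26, 0, 690]) cube([603, 362, 29]);
translate([26, 0, 1035]) cube([603, 362, 29]);


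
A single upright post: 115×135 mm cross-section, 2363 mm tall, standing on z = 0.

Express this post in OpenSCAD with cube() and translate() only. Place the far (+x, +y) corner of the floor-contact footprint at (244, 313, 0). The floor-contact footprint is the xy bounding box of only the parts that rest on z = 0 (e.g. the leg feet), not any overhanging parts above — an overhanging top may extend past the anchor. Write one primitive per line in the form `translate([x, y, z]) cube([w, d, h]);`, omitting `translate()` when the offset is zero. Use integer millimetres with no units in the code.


translate([129, 178, 0]) cube([115, 135, 2363]);


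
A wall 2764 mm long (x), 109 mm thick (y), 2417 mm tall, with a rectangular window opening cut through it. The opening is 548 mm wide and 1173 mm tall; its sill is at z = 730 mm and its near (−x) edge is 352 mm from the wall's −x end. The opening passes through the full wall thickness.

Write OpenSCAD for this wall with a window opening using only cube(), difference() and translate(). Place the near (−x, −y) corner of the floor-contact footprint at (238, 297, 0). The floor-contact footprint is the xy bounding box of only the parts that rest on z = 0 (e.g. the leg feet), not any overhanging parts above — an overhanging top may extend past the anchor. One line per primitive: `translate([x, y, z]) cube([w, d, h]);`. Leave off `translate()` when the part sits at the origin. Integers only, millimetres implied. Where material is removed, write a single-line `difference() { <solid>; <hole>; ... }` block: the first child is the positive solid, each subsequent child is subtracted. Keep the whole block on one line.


difference() { translate([238, 297, 0]) cube([2764, 109, 2417]); translate([590, 297, 730]) cube([548, 109, 1173]); }


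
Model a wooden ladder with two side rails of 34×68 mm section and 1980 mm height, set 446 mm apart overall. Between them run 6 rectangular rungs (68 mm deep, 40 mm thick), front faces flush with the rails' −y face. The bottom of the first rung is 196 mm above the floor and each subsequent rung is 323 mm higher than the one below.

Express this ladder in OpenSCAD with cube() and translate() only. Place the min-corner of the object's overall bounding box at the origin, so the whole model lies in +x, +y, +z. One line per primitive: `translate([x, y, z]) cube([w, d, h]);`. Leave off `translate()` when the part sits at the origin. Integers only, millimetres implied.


// rung span = 446 - 2*34 = 378
// rung[k] z = 196 + k*323
cube([34, 68, 1980]);
translate([412, 0, 0]) cube([34, 68, 1980]);
translate([34, 0, 196]) cube([378, 68, 40]);
translate([34, 0, 519]) cube([378, 68, 40]);
translate([34, 0, 842]) cube([378, 68, 40]);
translate([34, 0, 1165]) cube([378, 68, 40]);
translate([34, 0, 1488]) cube([378, 68, 40]);
translate([34, 0, 1811]) cube([378, 68, 40]);


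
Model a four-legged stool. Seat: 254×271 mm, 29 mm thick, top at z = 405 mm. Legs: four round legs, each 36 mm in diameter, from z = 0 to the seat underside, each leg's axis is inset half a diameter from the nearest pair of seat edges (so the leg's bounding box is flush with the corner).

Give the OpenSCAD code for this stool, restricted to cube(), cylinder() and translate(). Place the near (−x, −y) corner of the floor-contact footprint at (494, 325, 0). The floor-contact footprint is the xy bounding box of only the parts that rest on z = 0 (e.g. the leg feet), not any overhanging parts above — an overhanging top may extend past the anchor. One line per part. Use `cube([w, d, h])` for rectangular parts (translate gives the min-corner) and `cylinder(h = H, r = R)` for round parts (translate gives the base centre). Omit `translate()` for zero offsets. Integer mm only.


translate([494, 325, 376]) cube([254, 271, 29]);
translate([512, 343, 0]) cylinder(h = 376, r = 18);
translate([730, 343, 0]) cylinder(h = 376, r = 18);
translate([512, 578, 0]) cylinder(h = 376, r = 18);
translate([730, 578, 0]) cylinder(h = 376, r = 18);


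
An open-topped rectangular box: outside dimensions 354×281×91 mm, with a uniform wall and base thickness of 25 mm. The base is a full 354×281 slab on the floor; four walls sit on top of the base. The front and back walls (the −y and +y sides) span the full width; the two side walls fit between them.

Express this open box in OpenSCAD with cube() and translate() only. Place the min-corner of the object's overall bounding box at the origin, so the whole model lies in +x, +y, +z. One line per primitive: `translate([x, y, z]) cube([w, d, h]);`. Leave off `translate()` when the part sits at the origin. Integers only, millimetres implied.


cube([354, 281, 25]);
translate([0, 0, 25]) cube([354, 25, 66]);
translate([0, 256, 25]) cube([354, 25, 66]);
translate([0, 25, 25]) cube([25, 231, 66]);
translate([329, 25, 25]) cube([25, 231, 66]);


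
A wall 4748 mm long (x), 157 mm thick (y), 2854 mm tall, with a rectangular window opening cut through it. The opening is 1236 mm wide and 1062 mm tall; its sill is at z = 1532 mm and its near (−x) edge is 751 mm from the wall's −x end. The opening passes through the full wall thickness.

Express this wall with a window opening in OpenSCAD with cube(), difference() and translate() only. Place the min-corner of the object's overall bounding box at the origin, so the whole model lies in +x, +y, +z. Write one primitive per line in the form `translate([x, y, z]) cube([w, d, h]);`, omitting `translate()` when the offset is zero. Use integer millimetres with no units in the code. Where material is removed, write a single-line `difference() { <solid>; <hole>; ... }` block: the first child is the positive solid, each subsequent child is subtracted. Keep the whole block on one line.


difference() { cube([4748, 157, 2854]); translate([751, 0, 1532]) cube([1236, 157, 1062]); }


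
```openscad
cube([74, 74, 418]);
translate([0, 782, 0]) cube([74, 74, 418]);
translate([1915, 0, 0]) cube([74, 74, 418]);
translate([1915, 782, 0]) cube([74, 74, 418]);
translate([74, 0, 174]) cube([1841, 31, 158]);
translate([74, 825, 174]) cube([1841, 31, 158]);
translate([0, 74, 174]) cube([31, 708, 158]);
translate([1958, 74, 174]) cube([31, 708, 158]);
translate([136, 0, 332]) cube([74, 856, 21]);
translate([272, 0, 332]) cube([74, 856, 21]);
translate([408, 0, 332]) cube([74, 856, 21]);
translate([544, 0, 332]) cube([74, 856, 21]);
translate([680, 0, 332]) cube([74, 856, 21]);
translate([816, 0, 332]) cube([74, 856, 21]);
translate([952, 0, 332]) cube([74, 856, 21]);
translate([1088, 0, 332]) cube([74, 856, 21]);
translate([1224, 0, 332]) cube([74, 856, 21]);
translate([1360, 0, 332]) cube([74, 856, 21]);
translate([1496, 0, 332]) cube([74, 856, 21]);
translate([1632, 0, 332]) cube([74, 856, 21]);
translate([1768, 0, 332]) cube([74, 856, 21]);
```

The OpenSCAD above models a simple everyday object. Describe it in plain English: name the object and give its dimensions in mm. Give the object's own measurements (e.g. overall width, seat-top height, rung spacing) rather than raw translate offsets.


A bed frame 1989 mm long (x) by 856 mm wide (y). Four 74×74 mm corner posts, 418 mm tall, at the corners of the footprint. Four rails of 31 mm thickness and 158 mm height run between adjacent posts with their undersides at z = 174 mm, their outer faces flush with the outside of the frame (the two x-running rails run between the posts' inner faces; the two y-running rails run between the posts' inner faces). 13 slats, each 74 mm wide (x) and 21 mm thick, lie across the top of the two x-running rails, running the full 856 mm width of the frame in y; along x they sit between the end posts with a 62 mm gap after the −x posts and between neighbouring slats, leaving 73 mm before the +x posts.


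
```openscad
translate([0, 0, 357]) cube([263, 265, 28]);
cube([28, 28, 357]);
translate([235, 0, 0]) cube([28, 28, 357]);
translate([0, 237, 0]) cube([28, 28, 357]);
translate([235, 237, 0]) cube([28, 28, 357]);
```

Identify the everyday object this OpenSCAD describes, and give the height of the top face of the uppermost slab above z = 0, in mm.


A stool. The seat height is 385 mm.

A 263×265×28 slab at z = 357 on four corner posts — a stool. The seat top is 357 + 28 = 385 mm.


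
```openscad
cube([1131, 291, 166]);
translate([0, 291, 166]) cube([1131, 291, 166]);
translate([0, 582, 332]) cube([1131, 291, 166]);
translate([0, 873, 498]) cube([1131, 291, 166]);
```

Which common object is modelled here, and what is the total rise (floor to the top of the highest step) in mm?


A staircase. The total rise is 664 mm.

4 identical blocks, each offset up and back from the previous — a staircase. Each step is 166 mm tall and there are 4 of them, so the total rise is 4 × 166 = 664 mm.


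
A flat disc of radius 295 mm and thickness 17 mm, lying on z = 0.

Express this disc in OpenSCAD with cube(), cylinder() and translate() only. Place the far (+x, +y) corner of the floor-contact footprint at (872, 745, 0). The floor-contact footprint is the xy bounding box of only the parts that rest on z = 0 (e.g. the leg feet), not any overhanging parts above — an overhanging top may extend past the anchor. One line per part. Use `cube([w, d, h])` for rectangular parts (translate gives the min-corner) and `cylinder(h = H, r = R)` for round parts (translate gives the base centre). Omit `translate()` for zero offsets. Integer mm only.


translate([577, 450, 0]) cylinder(h = 17, r = 295);


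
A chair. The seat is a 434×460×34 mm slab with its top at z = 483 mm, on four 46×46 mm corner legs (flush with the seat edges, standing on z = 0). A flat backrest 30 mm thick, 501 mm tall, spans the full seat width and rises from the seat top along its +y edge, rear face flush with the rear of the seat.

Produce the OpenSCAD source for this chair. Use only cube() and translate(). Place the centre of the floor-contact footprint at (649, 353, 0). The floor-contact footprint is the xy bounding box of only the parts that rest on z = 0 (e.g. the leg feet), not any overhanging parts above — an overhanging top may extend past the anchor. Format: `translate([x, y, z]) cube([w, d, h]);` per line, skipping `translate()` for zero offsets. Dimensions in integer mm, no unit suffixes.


translate([432, 123, 449]) cube([434, 460, 34]);
translate([432, 123, 0]) cube([46, 46, 449]);
translate([820, 123, 0]) cube([46, 46, 449]);
translate([432, 537, 0]) cube([46, 46, 449]);
translate([820, 537, 0]) cube([46, 46, 449]);
translate([432, 553, 483]) cube([434, 30, 501]);


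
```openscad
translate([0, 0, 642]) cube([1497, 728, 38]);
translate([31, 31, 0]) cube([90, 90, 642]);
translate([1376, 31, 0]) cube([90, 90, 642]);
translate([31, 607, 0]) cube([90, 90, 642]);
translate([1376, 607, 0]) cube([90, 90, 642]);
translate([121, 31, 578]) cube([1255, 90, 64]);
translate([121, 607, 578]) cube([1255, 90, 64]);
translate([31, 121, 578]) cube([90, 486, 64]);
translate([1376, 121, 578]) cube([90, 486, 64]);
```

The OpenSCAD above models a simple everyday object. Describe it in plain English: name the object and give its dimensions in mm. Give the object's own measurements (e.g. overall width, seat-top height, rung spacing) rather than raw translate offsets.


A table: top 1497 mm (x) × 728 mm (y), 38 mm thick, upper face at z = 680 mm, on four 90×90 mm square legs, each inset 31 mm from the nearest pair of top edges from z = 0 to the bottom of the top. Four apron rails, 90 mm thick and 64 mm tall, run between adjacent legs with their top edges flush with the underside of the top and their outer faces flush with the legs' outer faces.


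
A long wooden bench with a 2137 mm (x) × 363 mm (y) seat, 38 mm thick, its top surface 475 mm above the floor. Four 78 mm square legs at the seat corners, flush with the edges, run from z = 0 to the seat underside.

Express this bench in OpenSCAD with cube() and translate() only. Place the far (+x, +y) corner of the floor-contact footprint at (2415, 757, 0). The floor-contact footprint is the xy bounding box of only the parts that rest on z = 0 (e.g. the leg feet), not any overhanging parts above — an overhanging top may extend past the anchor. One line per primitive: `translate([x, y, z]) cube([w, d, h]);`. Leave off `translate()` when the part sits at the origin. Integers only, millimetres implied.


translate([278, 394, 437]) cube([2137, 363, 38]);
translate([278, 394, 0]) cube([78, 78, 437]);
translate([278, 679, 0]) cube([78, 78, 437]);
translate([2337, 394, 0]) cube([78, 78, 437]);
translate([2337, 679, 0]) cube([78, 78, 437]);


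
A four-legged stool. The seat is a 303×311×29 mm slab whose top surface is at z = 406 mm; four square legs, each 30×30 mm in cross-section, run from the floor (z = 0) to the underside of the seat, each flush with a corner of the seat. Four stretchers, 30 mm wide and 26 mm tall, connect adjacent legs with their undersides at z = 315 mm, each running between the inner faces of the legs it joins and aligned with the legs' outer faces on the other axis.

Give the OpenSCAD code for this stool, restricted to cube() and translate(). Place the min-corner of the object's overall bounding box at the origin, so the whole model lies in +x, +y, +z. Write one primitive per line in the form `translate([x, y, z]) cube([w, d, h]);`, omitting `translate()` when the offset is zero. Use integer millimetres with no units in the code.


translate([0, 0, 377]) cube([303, 311, 29]);
cube([30, 30, 377]);
translate([273, 0, 0]) cube([30, 30, 377]);
translate([0, 281, 0]) cube([30, 30, 377]);
translate([273, 281, 0]) cube([30, 30, 377]);
translate([30, 0, 315]) cube([243, 30, 26]);
translate([30, 281, 315]) cube([243, 30, 26]);
translate([0, 30, 315]) cube([30, 251, 26]);
translate([273, 30, 315]) cube([30, 251, 26]);


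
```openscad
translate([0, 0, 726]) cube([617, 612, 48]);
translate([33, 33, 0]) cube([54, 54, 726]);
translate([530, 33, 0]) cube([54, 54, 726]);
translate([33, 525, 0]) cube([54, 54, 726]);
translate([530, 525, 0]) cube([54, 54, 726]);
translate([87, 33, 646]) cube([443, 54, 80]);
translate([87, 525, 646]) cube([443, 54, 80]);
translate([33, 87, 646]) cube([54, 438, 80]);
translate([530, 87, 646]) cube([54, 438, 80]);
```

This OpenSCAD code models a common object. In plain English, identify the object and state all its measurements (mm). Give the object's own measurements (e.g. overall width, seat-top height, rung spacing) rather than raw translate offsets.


A table: top 617 mm (x) × 612 mm (y), 48 mm thick, upper face at z = 774 mm, on four 54×54 mm square legs, each inset 33 mm from the nearest pair of top edges from z = 0 to the bottom of the top. Four apron rails, 54 mm thick and 80 mm tall, run between adjacent legs with their top edges flush with the underside of the top and their outer faces flush with the legs' outer faces.


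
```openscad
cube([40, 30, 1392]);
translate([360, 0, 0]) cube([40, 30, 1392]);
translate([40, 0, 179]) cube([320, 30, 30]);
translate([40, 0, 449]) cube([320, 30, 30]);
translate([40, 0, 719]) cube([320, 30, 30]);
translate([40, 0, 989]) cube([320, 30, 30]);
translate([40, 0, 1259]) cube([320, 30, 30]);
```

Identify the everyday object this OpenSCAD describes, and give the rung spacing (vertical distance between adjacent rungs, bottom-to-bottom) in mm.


A ladder. The rung spacing is 270 mm.

Two tall 40×30 posts with 5 short bars between them — a ladder. Adjacent rungs sit at z = 179 and z = 449, so the spacing is 449 − 179 = 270 mm.


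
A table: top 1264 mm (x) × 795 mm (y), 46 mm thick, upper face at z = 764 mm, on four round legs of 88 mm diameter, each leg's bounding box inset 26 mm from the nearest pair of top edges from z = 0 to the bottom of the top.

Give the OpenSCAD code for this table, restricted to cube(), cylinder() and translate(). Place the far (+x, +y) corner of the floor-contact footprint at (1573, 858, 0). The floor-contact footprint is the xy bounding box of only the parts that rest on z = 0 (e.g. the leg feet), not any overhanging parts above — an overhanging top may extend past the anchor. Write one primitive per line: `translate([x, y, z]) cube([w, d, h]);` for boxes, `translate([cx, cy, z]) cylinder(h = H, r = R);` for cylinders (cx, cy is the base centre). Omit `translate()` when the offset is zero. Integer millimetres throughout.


translate([335, 89, 718]) cube([1264, 795, 46]);
translate([405, 159, 0]) cylinder(h = 718, r = 44);
translate([1529, 159, 0]) cylinder(h = 718, r = 44);
translate([405, 814, 0]) cylinder(h = 718, r = 44);
translate([1529, 814, 0]) cylinder(h = 718, r = 44);


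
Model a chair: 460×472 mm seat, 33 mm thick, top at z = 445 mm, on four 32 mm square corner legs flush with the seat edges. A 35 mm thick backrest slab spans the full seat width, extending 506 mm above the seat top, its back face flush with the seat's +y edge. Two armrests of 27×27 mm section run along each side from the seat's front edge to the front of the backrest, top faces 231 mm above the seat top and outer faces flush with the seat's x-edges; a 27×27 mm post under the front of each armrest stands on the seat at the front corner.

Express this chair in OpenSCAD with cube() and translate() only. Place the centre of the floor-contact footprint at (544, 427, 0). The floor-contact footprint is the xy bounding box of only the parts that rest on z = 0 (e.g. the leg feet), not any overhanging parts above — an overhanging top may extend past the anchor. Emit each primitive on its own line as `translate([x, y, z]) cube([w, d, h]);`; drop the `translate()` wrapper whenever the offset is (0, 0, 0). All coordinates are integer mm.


translate([314, 191, 412]) cube([460, 472, 33]);
translate([314, 191, 0]) cube([32, 32, 412]);
translate([742, 191, 0]) cube([32, 32, 412]);
translate([314, 631, 0]) cube([32, 32, 412]);
translate([742, 631, 0]) cube([32, 32, 412]);
translate([314, 628, 445]) cube([460, 35, 506]);
translate([314, 191, 649]) cube([27, 437, 27]);
translate([747, 191, 649]) cube([27, 437, 27]);
translate([314, 191, 445]) cube([27, 27, 204]);
translate([747, 191, 445]) cube([27, 27, 204]);


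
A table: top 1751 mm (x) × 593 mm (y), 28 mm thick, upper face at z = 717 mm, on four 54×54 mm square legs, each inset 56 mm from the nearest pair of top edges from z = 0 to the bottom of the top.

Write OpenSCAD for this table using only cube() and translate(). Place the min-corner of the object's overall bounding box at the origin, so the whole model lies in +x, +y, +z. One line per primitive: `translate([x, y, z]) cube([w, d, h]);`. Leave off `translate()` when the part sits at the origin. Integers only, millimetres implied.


translate([0, 0, 689]) cube([1751, 593, 28]);
translate([56, 56, 0]) cube([54, 54, 689]);
translate([1641, 56, 0]) cube([54, 54, 689]);
translate([56, 483, 0]) cube([54, 54, 689]);
translate([1641, 483, 0]) cube([54, 54, 689]);


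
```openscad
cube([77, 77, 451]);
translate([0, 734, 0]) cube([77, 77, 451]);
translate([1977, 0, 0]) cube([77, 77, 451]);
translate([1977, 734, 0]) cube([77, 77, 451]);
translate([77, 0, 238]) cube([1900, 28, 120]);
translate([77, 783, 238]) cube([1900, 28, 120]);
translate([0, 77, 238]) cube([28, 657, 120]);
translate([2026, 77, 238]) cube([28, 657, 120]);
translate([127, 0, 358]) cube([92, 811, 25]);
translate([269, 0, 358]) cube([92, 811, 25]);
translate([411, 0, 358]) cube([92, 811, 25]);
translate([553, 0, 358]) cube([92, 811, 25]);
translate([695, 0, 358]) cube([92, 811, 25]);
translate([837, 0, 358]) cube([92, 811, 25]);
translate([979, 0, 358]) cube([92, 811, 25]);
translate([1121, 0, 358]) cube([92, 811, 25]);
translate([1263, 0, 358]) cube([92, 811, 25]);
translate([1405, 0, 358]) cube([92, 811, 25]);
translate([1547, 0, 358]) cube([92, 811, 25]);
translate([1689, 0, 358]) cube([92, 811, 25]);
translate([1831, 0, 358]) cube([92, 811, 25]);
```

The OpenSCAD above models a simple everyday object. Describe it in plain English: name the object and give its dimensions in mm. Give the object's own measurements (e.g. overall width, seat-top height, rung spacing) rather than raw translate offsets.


A bed frame 2054 mm long (x) by 811 mm wide (y). Four 77×77 mm corner posts, 451 mm tall, at the corners of the footprint. Four rails of 28 mm thickness and 120 mm height run between adjacent posts with their undersides at z = 238 mm, their outer faces flush with the outside of the frame (the two x-running rails run between the posts' inner faces; the two y-running rails run between the posts' inner faces). 13 slats, each 92 mm wide (x) and 25 mm thick, lie across the top of the two x-running rails, running the full 811 mm width of the frame in y; along x they sit between the end posts with a 50 mm gap after the −x posts and between neighbouring slats, leaving 54 mm before the +x posts.


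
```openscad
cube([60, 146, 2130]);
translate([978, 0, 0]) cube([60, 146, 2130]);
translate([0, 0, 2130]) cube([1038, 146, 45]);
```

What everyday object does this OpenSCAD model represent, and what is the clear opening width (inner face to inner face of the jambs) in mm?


A door frame. The clear opening width is 918 mm.

Two 2130 mm tall posts with a header on top — a door frame. The left jamb is 60 mm wide at x = 0; the right jamb starts at x = 978. The clear opening is 978 − 60 = 918 mm.


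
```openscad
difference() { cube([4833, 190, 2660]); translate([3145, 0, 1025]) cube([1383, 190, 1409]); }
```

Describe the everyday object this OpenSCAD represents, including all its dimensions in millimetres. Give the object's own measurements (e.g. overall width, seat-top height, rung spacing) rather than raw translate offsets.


A wall 4833 mm long (x), 190 mm thick (y), 2660 mm tall, with a rectangular window opening cut through it. The opening is 1383 mm wide and 1409 mm tall; its sill is at z = 1025 mm and its near (−x) edge is 3145 mm from the wall's −x end. The opening passes through the full wall thickness.


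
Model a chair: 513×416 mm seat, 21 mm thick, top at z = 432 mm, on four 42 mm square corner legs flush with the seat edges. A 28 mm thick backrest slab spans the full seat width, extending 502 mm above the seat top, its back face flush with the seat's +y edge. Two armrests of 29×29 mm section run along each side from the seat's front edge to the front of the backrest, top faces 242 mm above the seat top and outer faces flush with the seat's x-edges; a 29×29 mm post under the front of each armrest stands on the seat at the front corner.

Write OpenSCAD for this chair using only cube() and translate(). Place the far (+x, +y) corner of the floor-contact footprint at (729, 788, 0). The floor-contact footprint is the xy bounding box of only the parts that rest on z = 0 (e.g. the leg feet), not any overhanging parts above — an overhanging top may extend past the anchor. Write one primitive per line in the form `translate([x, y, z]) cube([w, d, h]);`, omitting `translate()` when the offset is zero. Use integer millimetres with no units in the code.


translate([216, 372, 411]) cube([513, 416, 21]);
translate([216, 372, 0]) cube([42, 42, 411]);
translate([687, 372, 0]) cube([42, 42, 411]);
translate([216, 746, 0]) cube([42, 42, 411]);
translate([687, 746, 0]) cube([42, 42, 411]);
translate([216, 760, 432]) cube([513, 28, 502]);
translate([216, 372, 645]) cube([29, 388, 29]);
translate([700, 372, 645]) cube([29, 388, 29]);
translate([216, 372, 432]) cube([29, 29, 213]);
translate([700, 372, 432]) cube([29, 29, 213]);


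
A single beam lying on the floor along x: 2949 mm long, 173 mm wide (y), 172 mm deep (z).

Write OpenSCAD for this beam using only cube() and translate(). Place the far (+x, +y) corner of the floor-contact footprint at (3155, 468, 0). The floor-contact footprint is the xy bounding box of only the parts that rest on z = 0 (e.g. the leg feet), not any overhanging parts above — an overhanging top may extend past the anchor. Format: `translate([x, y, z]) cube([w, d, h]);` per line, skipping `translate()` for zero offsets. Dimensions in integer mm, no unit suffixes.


translate([206, 295, 0]) cube([2949, 173, 172]);


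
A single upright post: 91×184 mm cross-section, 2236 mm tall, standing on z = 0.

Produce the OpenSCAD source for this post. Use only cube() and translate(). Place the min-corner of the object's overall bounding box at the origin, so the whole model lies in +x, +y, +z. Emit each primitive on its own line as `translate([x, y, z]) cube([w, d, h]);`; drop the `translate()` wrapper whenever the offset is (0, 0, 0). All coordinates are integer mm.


cube([91, 184, 2236]);


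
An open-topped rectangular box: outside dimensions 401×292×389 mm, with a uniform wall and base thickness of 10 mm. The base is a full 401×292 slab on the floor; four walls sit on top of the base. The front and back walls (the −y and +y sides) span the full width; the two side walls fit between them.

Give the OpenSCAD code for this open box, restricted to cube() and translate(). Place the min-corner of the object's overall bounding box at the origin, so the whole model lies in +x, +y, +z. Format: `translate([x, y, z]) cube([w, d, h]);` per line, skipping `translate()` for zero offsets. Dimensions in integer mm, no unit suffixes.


cube([401, 292, 10]);
translate([0, 0, 10]) cube([401, 10, 379]);
translate([0, 282, 10]) cube([401, 10, 379]);
translate([0, 10, 10]) cube([10, 272, 379]);
translate([391, 10, 10]) cube([10, 272, 379]);


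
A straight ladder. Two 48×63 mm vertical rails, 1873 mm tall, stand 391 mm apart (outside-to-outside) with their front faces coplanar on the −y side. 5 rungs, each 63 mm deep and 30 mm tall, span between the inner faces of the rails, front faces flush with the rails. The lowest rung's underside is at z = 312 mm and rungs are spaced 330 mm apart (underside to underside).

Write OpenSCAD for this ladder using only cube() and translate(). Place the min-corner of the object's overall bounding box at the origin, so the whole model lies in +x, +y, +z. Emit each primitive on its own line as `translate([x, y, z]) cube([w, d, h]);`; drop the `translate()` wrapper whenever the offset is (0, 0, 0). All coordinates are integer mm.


// rung span = 391 - 2*48 = 295
// rung[k] z = 312 + k*330
cube([48, 63, 1873]);
translate([343, 0, 0]) cube([48, 63, 1873]);
translate([48, 0, 312]) cube([295, 63, 30]);
translate([48, 0, 642]) cube([295, 63, 30]);
translate([48, 0, 972]) cube([295, 63, 30]);
translate([48, 0, 1302]) cube([295, 63, 30]);
translate([48, 0, 1632]) cube([295, 63, 30]);


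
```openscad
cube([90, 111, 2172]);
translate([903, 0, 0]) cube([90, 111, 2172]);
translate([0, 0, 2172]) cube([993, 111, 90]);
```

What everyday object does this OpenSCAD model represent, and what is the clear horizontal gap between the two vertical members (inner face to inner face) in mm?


A door frame. The clear opening width is 813 mm.

Two 2172 mm tall posts with a header on top — a door frame. The left jamb is 90 mm wide at x = 0; the right jamb starts at x = 903. The clear opening is 903 − 90 = 813 mm.


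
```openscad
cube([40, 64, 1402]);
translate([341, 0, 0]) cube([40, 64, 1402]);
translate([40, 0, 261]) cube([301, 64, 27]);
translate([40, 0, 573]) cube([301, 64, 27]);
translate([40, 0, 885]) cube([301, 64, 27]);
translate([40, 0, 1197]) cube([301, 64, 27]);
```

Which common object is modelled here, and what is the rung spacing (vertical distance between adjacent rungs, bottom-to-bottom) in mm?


A ladder. The rung spacing is 312 mm.

Two tall 40×64 posts with 4 short bars between them — a ladder. Adjacent rungs sit at z = 261 and z = 573, so the spacing is 573 − 261 = 312 mm.


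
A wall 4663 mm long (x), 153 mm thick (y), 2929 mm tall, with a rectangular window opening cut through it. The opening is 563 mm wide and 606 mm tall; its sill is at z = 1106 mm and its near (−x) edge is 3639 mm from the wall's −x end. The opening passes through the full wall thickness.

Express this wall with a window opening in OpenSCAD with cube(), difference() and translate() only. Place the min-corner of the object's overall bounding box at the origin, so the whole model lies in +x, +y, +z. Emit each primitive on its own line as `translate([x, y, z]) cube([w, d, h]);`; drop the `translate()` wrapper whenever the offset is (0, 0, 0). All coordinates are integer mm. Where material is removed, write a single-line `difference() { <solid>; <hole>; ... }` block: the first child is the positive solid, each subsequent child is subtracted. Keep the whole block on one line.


difference() { cube([4663, 153, 2929]); translate([3639, 0, 1106]) cube([563, 153, 606]); }


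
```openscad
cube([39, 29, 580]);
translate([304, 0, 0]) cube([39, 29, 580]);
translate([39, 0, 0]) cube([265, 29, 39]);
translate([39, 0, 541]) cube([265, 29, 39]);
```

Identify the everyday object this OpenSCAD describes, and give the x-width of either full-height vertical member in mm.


A picture frame. The border width is 39 mm.

Four thin pieces enclosing a rectangular opening — a picture frame. The two full-height stiles are 580 mm tall; the top rail sits at z = 541 and is 39 mm tall, so the border above the opening is 580 − 541 = 39 mm, matching the stile x-width.


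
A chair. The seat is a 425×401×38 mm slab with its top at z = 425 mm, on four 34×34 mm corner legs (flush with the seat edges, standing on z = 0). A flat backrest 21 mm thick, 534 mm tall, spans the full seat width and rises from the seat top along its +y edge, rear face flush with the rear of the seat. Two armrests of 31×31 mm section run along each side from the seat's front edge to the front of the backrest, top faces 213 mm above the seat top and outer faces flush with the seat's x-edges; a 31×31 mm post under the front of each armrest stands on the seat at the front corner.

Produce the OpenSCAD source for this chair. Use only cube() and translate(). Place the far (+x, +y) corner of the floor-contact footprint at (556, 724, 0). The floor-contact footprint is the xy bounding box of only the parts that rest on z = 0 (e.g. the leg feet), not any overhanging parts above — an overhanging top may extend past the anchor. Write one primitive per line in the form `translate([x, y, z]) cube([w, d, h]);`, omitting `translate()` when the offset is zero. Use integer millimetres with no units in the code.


// leg_h = 425 - 38 = 387
// arm post h = 213 - 31 = 182
translate([131, 323, 387]) cube([425, 401, 38]);
translate([131, 323, 0]) cube([34, 34, 387]);
translate([522, 323, 0]) cube([34, 34, 387]);
translate([131, 690, 0]) cube([34, 34, 387]);
translate([522, 690, 0]) cube([34, 34, 387]);
translate([131, 703, 425]) cube([425, 21, 534]);
translate([131, 323, 607]) cube([31, 380, 31]);
translate([525, 323, 607]) cube([31, 380, 31]);
translate([131, 323, 425]) cube([31, 31, 182]);
translate([525, 323, 425]) cube([31, 31, 182]);


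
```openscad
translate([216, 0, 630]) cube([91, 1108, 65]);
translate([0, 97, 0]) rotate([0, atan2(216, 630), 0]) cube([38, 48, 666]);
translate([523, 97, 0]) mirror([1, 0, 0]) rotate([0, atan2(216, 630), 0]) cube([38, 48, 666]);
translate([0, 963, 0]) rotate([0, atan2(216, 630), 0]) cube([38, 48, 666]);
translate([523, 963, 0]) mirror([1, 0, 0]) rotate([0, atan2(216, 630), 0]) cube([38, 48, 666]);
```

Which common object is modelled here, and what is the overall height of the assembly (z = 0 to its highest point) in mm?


A sawhorse. The overall height is 695 mm.

A beam across two mirrored pairs of raked legs — a sawhorse. The beam's underside is at z = 630 (matching the legs' vertical rise in atan2(216, 630)) and the beam is 65 mm tall, so its top is at 630 + 65 = 695 mm. The raked legs top out at the beam's underside, so that is the highest point.


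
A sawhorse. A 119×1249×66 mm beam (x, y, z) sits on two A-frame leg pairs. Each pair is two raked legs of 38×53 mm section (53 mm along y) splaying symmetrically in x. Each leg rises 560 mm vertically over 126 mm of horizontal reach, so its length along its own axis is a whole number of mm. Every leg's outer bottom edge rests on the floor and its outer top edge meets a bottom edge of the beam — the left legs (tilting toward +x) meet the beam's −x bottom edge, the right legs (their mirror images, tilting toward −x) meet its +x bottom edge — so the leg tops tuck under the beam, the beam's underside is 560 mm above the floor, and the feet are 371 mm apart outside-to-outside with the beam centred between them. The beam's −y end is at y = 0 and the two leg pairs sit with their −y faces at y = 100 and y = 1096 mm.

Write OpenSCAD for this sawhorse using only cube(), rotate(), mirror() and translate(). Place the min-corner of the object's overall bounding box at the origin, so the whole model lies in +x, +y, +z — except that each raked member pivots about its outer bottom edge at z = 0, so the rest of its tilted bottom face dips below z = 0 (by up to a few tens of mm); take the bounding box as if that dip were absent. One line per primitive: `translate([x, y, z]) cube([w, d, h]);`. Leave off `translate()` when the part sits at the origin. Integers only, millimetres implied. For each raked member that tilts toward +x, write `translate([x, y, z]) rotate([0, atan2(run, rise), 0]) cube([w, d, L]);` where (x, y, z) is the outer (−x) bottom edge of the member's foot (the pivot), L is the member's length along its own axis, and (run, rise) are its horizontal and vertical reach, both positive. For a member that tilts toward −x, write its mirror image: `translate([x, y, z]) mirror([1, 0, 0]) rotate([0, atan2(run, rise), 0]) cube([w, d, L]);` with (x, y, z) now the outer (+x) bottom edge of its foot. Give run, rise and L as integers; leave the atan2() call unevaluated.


translate([126, 0, 560]) cube([119, 1249, 66]);
translate([0, 100, 0]) rotate([0, atan2(126, 560), 0]) cube([38, 53, 574]);
translate([371, 100, 0]) mirror([1, 0, 0]) rotate([0, atan2(126, 560), 0]) cube([38, 53, 574]);
translate([0, 1096, 0]) rotate([0, atan2(126, 560), 0]) cube([38, 53, 574]);
translate([371, 1096, 0]) mirror([1, 0, 0]) rotate([0, atan2(126, 560), 0]) cube([38, 53, 574]);
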